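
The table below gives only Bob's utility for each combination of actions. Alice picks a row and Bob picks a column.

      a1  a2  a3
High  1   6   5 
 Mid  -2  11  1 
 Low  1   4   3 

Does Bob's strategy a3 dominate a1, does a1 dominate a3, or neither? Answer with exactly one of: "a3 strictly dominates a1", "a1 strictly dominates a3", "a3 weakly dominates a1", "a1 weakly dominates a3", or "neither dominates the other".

a3 strictly dominates a1

a3's payoffs vs a1's, by Alice's action — High: 5>1, Mid: 1>-2, Low: 3>1.
Every comparison favours a3, so a3 strictly dominates a1.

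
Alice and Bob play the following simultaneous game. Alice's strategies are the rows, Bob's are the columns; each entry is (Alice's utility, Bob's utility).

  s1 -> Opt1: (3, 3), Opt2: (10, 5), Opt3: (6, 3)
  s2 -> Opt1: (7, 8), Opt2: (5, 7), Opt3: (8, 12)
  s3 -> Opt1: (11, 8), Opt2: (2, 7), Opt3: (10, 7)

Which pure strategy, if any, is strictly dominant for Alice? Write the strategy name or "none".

s1 fails to dominate s2 at Opt1 (3<7).
s2 fails to dominate s1 at Opt2 (5<10).
s3 fails to dominate s1 at Opt2 (2<10).
No single strategy dominates all the others.

none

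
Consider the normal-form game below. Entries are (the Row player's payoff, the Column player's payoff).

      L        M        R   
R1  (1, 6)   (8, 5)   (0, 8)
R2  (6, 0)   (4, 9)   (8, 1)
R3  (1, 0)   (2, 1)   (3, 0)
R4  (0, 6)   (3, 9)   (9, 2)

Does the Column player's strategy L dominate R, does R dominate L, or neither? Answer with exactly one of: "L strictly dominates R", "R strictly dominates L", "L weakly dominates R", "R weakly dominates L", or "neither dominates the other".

neither dominates the other

Compare L to R across every action of the Row player: R1: 6<8, R2: 0<1, R3: 0=0, R4: 6>2.
L does better at R4 but worse at R1, R2; neither strategy dominates the other.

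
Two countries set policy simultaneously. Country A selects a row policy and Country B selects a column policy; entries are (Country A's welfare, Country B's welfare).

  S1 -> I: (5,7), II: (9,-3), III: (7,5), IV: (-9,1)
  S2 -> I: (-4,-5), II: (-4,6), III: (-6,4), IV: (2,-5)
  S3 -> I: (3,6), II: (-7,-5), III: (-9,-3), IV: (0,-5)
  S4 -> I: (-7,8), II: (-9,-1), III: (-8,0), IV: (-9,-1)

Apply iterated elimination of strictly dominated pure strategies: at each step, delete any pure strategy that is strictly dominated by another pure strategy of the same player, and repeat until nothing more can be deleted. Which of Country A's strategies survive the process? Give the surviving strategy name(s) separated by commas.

S1

Country A's strategy S4 is strictly dominated by S2 (I: -4>-7, II: -4>-9, III: -6>-8, IV: 2>-9) and is removed.
Country B's strategy IV is strictly dominated by III (S1: 5>1, S2: 4>-5, S3: -3>-5) and is removed.
Country A's strategy S2 is strictly dominated by S1 (I: 5>-4, II: 9>-4, III: 7>-6) and is removed.
For Country A, S1 strictly dominates S3 on the remaining columns (I: 5>3, II: 9>-7, III: 7>-9); eliminate S3.
Country B's strategy II is strictly dominated by I (S1: 7>-3) and is removed.
Country B's strategy III is strictly dominated by I (S1: 7>5) and is removed.
Among the remaining strategies, none is strictly dominated by another pure strategy of the same player, so the elimination stops.
Surviving strategies — Country A: {S1}; Country B: {I}.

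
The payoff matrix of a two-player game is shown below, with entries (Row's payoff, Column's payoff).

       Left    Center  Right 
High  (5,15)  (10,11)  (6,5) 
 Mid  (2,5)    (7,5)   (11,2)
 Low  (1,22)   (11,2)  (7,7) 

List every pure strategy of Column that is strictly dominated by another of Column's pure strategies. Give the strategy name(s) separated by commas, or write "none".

Left is not dominated — it holds its own against Center at High (15>11); Right at High (15>5).
Center is not dominated — it holds its own against Left at Mid (5=5); Right at High (11>5).
Right is strictly dominated by Left (High: 15>5, Mid: 5>2, Low: 22>7).

Right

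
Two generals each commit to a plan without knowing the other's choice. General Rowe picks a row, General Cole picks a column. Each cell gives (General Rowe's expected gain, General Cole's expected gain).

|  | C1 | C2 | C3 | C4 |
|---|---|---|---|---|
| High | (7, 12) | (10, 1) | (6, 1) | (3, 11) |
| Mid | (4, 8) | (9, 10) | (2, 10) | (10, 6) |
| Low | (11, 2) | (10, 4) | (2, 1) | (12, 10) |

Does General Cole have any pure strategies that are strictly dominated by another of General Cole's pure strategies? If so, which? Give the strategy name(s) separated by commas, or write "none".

Nothing dominates C1: C2 at High (12>1); C3 at High (12>1); C4 at High (12>11).
C2 is not dominated — it holds its own against C1 at Mid (10>8); C3 at High (1=1); C4 at Mid (10>6).
C3: no other strategy beats it everywhere (C1 at Mid (10>8); C2 at High (1=1); C4 at Mid (10>6)).
Nothing dominates C4: C1 at Low (10>2); C2 at High (11>1); C3 at High (11>1).

none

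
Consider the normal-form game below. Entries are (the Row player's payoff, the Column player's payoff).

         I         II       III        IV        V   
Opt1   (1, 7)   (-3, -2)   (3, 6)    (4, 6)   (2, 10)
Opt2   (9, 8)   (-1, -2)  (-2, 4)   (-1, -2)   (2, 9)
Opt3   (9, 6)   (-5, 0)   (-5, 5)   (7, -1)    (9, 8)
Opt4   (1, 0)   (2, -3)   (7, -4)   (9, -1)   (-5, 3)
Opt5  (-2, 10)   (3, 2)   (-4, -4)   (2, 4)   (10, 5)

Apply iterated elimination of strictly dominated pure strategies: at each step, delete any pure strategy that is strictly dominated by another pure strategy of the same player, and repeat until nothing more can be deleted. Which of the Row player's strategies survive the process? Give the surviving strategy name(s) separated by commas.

For the Column player, I strictly dominates II on the remaining rows (Opt1: 7>-2, Opt2: 8>-2, Opt3: 6>0, Opt4: 0>-3, Opt5: 10>2); eliminate II.
For the Column player, I strictly dominates III on the remaining rows (Opt1: 7>6, Opt2: 8>4, Opt3: 6>5, Opt4: 0>-4, Opt5: 10>-4); eliminate III.
Row Opt1 is eliminated: Opt3 beats it against every remaining column (I: 9>1, IV: 7>4, V: 9>2).
Column IV is eliminated: I beats it against every remaining row (Opt2: 8>-2, Opt3: 6>-1, Opt4: 0>-1, Opt5: 10>4).
Row Opt4 is eliminated: Opt2 beats it against every remaining column (I: 9>1, V: 2>-5).
Among the remaining strategies, none is strictly dominated by another pure strategy of the same player, so the elimination stops.
Surviving strategies — the Row player: {Opt2, Opt3, Opt5}; the Column player: {I, V}.

Opt2, Opt3, Opt5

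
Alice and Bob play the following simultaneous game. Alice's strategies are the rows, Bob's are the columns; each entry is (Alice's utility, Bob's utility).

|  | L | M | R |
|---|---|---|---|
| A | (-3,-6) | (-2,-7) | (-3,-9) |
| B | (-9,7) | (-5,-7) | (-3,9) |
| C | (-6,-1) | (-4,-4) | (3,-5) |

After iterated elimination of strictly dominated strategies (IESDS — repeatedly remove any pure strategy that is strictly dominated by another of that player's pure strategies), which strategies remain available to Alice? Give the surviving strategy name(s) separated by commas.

Alice's strategy B is strictly dominated by C (L: -6>-9, M: -4>-5, R: 3>-3) and is removed.
For Bob, L strictly dominates M on the remaining rows (A: -6>-7, C: -1>-4); eliminate M.
Column R is eliminated: L beats it against every remaining row (A: -6>-9, C: -1>-5).
Alice's strategy C is strictly dominated by A (L: -3>-6) and is removed.
Among the remaining strategies, none is strictly dominated by another pure strategy of the same player, so the elimination stops.
Surviving strategies — Alice: {A}; Bob: {L}.

A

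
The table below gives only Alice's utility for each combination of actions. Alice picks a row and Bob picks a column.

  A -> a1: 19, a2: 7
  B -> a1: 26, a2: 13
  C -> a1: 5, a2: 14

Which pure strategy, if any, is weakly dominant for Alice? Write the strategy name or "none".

none

A fails to dominate B at a1 (19<26).
B fails to dominate C at a2 (13<14).
C fails to dominate A at a1 (5<19).
No single strategy dominates all the others.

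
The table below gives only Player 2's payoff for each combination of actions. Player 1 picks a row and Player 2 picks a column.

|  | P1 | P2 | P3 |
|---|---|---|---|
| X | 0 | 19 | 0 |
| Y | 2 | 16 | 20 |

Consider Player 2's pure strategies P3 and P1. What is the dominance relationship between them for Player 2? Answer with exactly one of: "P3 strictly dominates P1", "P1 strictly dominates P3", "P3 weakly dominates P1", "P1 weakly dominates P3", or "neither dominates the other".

P3 weakly dominates P1

Compare P3 to P1 across each choice by Player 1: X: 0=0, Y: 20>2.
P3 is at least as good everywhere and strictly better somewhere (tied only at X), so P3 weakly but not strictly dominates P1.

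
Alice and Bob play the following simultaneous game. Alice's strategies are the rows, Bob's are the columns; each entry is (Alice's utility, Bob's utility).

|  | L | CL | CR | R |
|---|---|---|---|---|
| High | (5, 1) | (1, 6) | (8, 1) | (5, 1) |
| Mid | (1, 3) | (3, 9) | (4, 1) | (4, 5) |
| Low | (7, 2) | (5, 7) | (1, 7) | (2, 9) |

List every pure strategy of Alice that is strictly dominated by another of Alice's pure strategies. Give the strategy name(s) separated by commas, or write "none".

High: no other strategy beats it everywhere (Mid at L (5>1); Low at CR (8>1)).
Nothing dominates Mid: High at CL (3>1); Low at CR (4>1).
Low: no other strategy beats it everywhere (High at L (7>5); Mid at L (7>1)).

none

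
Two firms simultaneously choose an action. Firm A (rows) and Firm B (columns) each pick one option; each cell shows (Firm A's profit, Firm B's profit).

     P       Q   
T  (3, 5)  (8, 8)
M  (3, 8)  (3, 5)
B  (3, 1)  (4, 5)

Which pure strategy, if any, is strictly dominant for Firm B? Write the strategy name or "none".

P fails to dominate Q at T (5<8).
Q fails to dominate P at M (5<8).
No single strategy dominates all the others.

none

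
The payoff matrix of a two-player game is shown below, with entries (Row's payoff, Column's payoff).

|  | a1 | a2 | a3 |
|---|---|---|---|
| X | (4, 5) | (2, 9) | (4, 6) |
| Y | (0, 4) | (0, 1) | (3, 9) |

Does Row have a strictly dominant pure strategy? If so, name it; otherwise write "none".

X

X vs Y: a1: 4>0, a2: 2>0, a3: 4>3.
X strictly beats every other strategy against every opponent action, so it is strictly dominant.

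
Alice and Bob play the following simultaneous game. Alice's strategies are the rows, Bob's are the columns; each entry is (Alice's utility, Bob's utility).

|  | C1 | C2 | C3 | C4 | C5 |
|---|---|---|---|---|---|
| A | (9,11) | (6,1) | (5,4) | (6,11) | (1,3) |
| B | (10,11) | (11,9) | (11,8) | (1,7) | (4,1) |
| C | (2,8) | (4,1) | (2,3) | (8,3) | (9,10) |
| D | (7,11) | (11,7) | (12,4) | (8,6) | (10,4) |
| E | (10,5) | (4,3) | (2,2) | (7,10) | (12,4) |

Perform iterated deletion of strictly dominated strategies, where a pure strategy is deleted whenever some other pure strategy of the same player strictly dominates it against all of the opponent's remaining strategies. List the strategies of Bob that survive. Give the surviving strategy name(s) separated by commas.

C1, C4, C5

Bob's strategy C2 is strictly dominated by C1 (A: 11>1, B: 11>9, C: 8>1, D: 11>7, E: 5>3) and is removed.
For Bob, C1 strictly dominates C3 on the remaining rows (A: 11>4, B: 11>8, C: 8>3, D: 11>4, E: 5>2); eliminate C3.
Row A is eliminated: E beats it against every remaining column (C1: 10>9, C4: 7>6, C5: 12>1).
Among the remaining strategies, none is strictly dominated by another pure strategy of the same player, so the elimination stops.
Surviving strategies — Alice: {B, C, D, E}; Bob: {C1, C4, C5}.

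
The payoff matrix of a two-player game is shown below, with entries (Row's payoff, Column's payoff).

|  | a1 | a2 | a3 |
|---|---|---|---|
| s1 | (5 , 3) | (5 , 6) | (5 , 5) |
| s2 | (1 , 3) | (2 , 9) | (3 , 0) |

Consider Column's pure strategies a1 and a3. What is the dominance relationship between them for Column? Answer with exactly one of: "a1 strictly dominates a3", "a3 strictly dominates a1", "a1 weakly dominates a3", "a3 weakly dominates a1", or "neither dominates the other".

a1's payoffs vs a3's, by Row's action — s1: 3<5, s2: 3>0.
a1 does better at s2 but worse at s1; neither strategy dominates the other.

neither dominates the other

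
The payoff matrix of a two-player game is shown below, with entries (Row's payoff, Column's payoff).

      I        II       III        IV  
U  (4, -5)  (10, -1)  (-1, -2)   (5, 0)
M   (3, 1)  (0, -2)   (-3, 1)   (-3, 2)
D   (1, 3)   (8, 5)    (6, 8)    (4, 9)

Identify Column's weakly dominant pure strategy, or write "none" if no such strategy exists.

IV

IV vs I: U: 0>-5, M: 2>1, D: 9>3.
IV vs II: U: 0>-1, M: 2>-2, D: 9>5.
IV vs III: U: 0>-2, M: 2>1, D: 9>8.
IV is at least as good as every other strategy against every opponent action, so it is weakly dominant.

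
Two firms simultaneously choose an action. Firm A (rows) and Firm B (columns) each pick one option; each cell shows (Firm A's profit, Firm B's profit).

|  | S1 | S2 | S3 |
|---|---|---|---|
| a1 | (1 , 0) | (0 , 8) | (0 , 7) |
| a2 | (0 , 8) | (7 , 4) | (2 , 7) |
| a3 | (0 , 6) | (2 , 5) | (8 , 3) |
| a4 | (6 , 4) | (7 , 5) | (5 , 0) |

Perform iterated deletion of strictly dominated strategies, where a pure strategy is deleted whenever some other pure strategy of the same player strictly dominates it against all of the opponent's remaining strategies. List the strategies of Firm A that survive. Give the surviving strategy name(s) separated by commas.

For Firm A, a4 strictly dominates a1 on the remaining columns (S1: 6>1, S2: 7>0, S3: 5>0); eliminate a1.
For Firm B, S1 strictly dominates S3 on the remaining rows (a2: 8>7, a3: 6>3, a4: 4>0); eliminate S3.
Row a3 is eliminated: a4 beats it against every remaining column (S1: 6>0, S2: 7>2).
Among the remaining strategies, none is strictly dominated by another pure strategy of the same player, so the elimination stops.
Surviving strategies — Firm A: {a2, a4}; Firm B: {S1, S2}.

a2, a4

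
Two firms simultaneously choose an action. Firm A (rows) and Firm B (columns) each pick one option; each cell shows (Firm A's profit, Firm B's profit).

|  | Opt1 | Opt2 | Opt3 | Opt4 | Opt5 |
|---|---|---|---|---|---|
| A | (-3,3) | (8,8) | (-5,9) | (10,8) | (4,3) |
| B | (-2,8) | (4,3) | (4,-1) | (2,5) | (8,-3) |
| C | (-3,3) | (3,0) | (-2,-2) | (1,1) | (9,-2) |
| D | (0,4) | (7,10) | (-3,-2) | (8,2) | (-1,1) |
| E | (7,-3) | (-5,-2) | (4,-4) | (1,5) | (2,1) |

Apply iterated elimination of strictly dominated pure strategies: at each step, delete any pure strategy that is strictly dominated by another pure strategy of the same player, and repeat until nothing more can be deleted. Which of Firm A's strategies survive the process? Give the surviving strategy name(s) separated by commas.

Column Opt5 is eliminated: Opt4 beats it against every remaining row (A: 8>3, B: 5>-3, C: 1>-2, D: 2>1, E: 5>1).
For Firm A, B strictly dominates C on the remaining columns (Opt1: -2>-3, Opt2: 4>3, Opt3: 4>-2, Opt4: 2>1); eliminate C.
Among the remaining strategies, none is strictly dominated by another pure strategy of the same player, so the elimination stops.
Surviving strategies — Firm A: {A, B, D, E}; Firm B: {Opt1, Opt2, Opt3, Opt4}.

A, B, D, E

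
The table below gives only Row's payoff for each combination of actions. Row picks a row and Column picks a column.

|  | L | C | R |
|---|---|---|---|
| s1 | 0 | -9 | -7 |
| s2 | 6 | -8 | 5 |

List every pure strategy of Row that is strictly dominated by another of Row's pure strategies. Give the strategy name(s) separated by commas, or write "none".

s1 is strictly dominated by s2 (L: 6>0, C: -8>-9, R: 5>-7).
s2 is not dominated — it holds its own against s1 at L (6>0).

s1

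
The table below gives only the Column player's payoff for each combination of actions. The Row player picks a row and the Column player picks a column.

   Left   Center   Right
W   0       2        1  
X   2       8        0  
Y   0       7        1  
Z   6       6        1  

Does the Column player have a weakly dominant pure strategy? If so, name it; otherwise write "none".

Center

Center vs Left: W: 2>0, X: 8>2, Y: 7>0, Z: 6=6.
Center vs Right: W: 2>1, X: 8>0, Y: 7>1, Z: 6>1.
Center is at least as good as every other strategy against every opponent action, so it is weakly dominant.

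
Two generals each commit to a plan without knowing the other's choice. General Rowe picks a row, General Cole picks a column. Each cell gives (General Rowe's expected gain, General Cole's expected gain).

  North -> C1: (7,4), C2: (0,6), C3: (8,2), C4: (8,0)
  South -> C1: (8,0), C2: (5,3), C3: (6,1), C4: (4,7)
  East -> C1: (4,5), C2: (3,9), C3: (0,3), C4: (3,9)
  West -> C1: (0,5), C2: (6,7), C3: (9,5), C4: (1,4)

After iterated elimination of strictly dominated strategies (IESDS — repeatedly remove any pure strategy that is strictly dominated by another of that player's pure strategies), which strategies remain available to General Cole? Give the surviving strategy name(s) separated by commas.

For General Rowe, South strictly dominates East on the remaining columns (C1: 8>4, C2: 5>3, C3: 6>0, C4: 4>3); eliminate East.
Column C1 is eliminated: C2 beats it against every remaining row (North: 6>4, South: 3>0, West: 7>5).
Column C3 is eliminated: C2 beats it against every remaining row (North: 6>2, South: 3>1, West: 7>5).
Among the remaining strategies, none is strictly dominated by another pure strategy of the same player, so the elimination stops.
Surviving strategies — General Rowe: {North, South, West}; General Cole: {C2, C4}.

C2, C4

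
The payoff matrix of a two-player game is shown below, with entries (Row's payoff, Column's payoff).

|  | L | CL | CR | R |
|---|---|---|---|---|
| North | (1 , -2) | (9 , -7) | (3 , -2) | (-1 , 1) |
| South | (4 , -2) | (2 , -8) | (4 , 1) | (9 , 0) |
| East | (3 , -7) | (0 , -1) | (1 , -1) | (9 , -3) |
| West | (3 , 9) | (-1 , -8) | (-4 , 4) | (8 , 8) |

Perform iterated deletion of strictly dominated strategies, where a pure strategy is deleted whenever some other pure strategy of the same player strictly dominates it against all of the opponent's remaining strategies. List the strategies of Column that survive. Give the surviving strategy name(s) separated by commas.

Row West is eliminated: South beats it against every remaining column (L: 4>3, CL: 2>-1, CR: 4>-4, R: 9>8).
For Column, R strictly dominates L on the remaining rows (North: 1>-2, South: 0>-2, East: -3>-7); eliminate L.
Among the remaining strategies, none is strictly dominated by another pure strategy of the same player, so the elimination stops.
Surviving strategies — Row: {North, South, East}; Column: {CL, CR, R}.

CL, CR, R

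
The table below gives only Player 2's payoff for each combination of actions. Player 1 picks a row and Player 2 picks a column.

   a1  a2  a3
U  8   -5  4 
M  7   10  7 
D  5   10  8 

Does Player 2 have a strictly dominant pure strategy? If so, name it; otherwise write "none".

a1 fails to dominate a2 at M (7<10).
a2 fails to dominate a1 at U (-5<8).
a3 fails to dominate a1 at U (4<8).
No single strategy dominates all the others.

none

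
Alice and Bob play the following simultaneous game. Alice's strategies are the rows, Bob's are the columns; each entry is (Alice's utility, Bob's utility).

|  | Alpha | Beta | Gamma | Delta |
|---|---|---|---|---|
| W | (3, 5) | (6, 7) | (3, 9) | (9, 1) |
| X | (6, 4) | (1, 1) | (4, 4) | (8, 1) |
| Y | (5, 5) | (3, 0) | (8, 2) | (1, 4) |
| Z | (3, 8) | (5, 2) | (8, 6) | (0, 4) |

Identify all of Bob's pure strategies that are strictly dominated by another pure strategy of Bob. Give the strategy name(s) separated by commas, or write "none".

Beta, Delta

Alpha is not dominated — it holds its own against Beta at X (4>1); Gamma at X (4=4); Delta at W (5>1).
Beta: dominated, since Gamma does at least as well everywhere (W: 9>7, X: 4>1, Y: 2>0, Z: 6>2).
Gamma: no other strategy beats it everywhere (Alpha at W (9>5); Beta at W (9>7); Delta at W (9>1)).
Delta is strictly dominated by Alpha (W: 5>1, X: 4>1, Y: 5>4, Z: 8>4).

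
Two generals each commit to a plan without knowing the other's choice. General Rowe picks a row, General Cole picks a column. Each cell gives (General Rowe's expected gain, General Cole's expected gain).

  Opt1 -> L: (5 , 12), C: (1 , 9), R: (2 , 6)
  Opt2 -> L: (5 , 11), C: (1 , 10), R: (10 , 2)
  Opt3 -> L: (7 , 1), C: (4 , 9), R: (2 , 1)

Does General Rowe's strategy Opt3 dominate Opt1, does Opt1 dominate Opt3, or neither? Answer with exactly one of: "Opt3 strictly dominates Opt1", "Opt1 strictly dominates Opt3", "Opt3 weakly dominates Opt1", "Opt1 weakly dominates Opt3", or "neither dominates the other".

Opt3 weakly dominates Opt1

Opt3's payoffs vs Opt1's, by General Cole's action — L: 7>5, C: 4>1, R: 2=2.
Opt3 is at least as good everywhere and strictly better somewhere (tied only at R), so Opt3 weakly but not strictly dominates Opt1.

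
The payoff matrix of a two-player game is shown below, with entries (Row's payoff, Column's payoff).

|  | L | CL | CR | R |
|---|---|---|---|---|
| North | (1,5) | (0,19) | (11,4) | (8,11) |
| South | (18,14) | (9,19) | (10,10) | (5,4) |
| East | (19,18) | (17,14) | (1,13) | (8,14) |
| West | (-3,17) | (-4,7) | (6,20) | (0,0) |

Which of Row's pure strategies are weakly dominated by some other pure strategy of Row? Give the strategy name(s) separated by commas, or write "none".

North: no other strategy beats it everywhere (South at CR (11>10); East at CR (11>1); West at L (1>-3)).
South: no other strategy beats it everywhere (North at L (18>1); East at CR (10>1); West at L (18>-3)).
East: no other strategy beats it everywhere (North at L (19>1); South at L (19>18); West at L (19>-3)).
West is weakly dominated by North (L: 1>-3, CL: 0>-4, CR: 11>6, R: 8>0).

West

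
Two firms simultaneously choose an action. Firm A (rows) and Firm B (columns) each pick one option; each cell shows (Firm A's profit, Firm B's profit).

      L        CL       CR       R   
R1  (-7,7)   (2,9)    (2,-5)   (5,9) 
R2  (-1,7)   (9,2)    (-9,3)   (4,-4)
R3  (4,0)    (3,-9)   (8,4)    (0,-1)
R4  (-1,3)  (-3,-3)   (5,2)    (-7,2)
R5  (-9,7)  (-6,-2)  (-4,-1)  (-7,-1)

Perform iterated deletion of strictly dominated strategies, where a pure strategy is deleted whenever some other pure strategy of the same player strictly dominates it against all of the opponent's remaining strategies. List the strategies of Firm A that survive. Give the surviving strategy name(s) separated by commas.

Firm A's strategy R4 is strictly dominated by R3 (L: 4>-1, CL: 3>-3, CR: 8>5, R: 0>-7) and is removed.
For Firm A, R1 strictly dominates R5 on the remaining columns (L: -7>-9, CL: 2>-6, CR: 2>-4, R: 5>-7); eliminate R5.
Among the remaining strategies, none is strictly dominated by another pure strategy of the same player, so the elimination stops.
Surviving strategies — Firm A: {R1, R2, R3}; Firm B: {L, CL, CR, R}.

R1, R2, R3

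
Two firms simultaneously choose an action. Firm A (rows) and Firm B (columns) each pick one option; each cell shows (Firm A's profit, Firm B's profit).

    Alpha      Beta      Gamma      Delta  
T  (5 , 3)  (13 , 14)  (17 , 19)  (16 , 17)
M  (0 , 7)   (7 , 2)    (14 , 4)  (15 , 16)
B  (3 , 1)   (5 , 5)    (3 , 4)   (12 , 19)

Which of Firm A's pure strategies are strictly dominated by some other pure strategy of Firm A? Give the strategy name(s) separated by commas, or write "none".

M, B

Nothing dominates T: M at Alpha (5>0); B at Alpha (5>3).
T strictly dominates M — Alpha: 5>0, Beta: 13>7, Gamma: 17>14, Delta: 16>15.
B is strictly dominated by T (Alpha: 5>3, Beta: 13>5, Gamma: 17>3, Delta: 16>12).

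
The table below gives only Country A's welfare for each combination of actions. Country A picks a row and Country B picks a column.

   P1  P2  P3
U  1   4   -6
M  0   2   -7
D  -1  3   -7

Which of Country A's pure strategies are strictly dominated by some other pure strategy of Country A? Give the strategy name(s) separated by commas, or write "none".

M, D

U: no other strategy beats it everywhere (M at P1 (1>0); D at P1 (1>-1)).
M: dominated, since U does at least as well everywhere (P1: 1>0, P2: 4>2, P3: -6>-7).
D: dominated, since U does at least as well everywhere (P1: 1>-1, P2: 4>3, P3: -6>-7).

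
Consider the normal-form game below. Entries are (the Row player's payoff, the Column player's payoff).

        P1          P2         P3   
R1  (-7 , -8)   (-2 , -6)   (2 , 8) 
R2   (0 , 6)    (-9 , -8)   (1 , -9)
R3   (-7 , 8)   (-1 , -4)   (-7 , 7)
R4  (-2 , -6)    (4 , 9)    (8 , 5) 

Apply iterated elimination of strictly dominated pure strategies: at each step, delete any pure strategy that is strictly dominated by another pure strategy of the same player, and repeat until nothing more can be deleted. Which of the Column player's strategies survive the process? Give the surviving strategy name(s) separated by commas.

Row R1 is eliminated: R4 beats it against every remaining column (P1: -2>-7, P2: 4>-2, P3: 8>2).
The Row player's strategy R3 is strictly dominated by R4 (P1: -2>-7, P2: 4>-1, P3: 8>-7) and is removed.
For the Column player, P2 strictly dominates P3 on the remaining rows (R2: -8>-9, R4: 9>5); eliminate P3.
Among the remaining strategies, none is strictly dominated by another pure strategy of the same player, so the elimination stops.
Surviving strategies — the Row player: {R2, R4}; the Column player: {P1, P2}.

P1, P2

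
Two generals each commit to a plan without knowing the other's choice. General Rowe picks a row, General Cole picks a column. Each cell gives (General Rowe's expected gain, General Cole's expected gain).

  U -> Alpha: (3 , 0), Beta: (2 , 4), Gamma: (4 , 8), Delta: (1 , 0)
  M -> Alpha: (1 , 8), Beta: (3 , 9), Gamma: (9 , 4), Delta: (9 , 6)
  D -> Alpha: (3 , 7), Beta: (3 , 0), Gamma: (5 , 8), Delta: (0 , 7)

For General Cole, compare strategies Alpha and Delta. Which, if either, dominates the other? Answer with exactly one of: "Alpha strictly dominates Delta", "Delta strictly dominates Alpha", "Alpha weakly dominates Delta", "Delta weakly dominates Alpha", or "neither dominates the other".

Compare Alpha to Delta across each choice by General Rowe: U: 0=0, M: 8>6, D: 7=7.
Alpha is at least as good everywhere and strictly better somewhere (tied only at U, D), so Alpha weakly but not strictly dominates Delta.

Alpha weakly dominates Delta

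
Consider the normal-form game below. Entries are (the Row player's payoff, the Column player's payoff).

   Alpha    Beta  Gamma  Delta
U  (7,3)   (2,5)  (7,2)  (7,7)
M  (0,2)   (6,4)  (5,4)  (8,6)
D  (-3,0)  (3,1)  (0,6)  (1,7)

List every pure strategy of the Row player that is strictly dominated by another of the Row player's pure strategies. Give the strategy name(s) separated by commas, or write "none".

D

Nothing dominates U: M at Alpha (7>0); D at Alpha (7>-3).
M is not dominated — it holds its own against U at Beta (6>2); D at Alpha (0>-3).
D is strictly dominated by M (Alpha: 0>-3, Beta: 6>3, Gamma: 5>0, Delta: 8>1).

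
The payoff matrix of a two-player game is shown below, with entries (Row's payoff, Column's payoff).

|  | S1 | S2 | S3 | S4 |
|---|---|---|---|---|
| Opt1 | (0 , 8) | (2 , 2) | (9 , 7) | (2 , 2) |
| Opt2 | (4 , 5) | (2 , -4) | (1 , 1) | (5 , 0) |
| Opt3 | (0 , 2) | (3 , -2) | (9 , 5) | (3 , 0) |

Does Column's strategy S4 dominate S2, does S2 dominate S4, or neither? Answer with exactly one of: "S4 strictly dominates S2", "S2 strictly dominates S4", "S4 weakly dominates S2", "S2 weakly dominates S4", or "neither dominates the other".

S4 weakly dominates S2

Compare S4 to S2 across each choice by Row: Opt1: 2=2, Opt2: 0>-4, Opt3: 0>-2.
S4 is at least as good everywhere and strictly better somewhere (tied only at Opt1), so S4 weakly but not strictly dominates S2.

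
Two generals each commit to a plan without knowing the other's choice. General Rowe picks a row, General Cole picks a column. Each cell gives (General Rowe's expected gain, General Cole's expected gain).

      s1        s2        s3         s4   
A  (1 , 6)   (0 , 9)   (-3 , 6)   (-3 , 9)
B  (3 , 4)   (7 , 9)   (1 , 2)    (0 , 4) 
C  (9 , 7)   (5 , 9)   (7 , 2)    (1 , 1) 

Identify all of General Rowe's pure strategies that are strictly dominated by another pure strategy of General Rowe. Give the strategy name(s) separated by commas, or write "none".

A

A: dominated, since B does at least as well everywhere (s1: 3>1, s2: 7>0, s3: 1>-3, s4: 0>-3).
B: no other strategy beats it everywhere (A at s1 (3>1); C at s2 (7>5)).
Nothing dominates C: A at s1 (9>1); B at s1 (9>3).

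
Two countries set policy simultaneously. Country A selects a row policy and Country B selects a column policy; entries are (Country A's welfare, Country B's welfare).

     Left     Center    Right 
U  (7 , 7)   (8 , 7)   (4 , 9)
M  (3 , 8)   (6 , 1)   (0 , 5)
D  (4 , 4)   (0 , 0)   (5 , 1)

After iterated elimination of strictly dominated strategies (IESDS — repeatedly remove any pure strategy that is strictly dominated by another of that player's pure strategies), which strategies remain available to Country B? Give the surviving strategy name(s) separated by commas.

For Country A, U strictly dominates M on the remaining columns (Left: 7>3, Center: 8>6, Right: 4>0); eliminate M.
Column Center is eliminated: Right beats it against every remaining row (U: 9>7, D: 1>0).
Among the remaining strategies, none is strictly dominated by another pure strategy of the same player, so the elimination stops.
Surviving strategies — Country A: {U, D}; Country B: {Left, Right}.

Left, Right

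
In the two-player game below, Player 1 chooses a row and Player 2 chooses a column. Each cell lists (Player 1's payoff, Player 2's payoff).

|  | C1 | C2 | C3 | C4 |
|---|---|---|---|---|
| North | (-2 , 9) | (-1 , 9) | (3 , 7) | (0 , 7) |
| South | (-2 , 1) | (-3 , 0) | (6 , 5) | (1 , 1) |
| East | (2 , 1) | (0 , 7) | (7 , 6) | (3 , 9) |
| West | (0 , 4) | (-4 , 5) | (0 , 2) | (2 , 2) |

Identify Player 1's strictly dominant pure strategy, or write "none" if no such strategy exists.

East vs North: C1: 2>-2, C2: 0>-1, C3: 7>3, C4: 3>0.
East vs South: C1: 2>-2, C2: 0>-3, C3: 7>6, C4: 3>1.
East vs West: C1: 2>0, C2: 0>-4, C3: 7>0, C4: 3>2.
East strictly beats every other strategy against every opponent action, so it is strictly dominant.

East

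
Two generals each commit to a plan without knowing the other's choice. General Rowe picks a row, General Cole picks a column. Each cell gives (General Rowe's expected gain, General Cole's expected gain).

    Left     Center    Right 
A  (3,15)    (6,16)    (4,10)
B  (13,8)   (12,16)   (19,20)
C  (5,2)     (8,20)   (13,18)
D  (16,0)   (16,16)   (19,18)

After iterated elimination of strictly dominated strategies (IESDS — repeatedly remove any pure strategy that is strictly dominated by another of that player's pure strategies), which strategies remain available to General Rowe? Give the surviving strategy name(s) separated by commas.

For General Rowe, B strictly dominates A on the remaining columns (Left: 13>3, Center: 12>6, Right: 19>4); eliminate A.
Row C is eliminated: B beats it against every remaining column (Left: 13>5, Center: 12>8, Right: 19>13).
Column Left is eliminated: Center beats it against every remaining row (B: 16>8, D: 16>0).
Column Center is eliminated: Right beats it against every remaining row (B: 20>16, D: 18>16).
Among the remaining strategies, none is strictly dominated by another pure strategy of the same player, so the elimination stops.
Surviving strategies — General Rowe: {B, D}; General Cole: {Right}.

B, D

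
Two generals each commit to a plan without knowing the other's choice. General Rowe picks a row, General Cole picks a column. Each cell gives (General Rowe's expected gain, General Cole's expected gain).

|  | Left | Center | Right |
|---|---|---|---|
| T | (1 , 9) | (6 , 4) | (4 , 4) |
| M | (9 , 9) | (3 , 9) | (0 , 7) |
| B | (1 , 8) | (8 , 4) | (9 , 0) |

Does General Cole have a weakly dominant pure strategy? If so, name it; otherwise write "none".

Left vs Center: T: 9>4, M: 9=9, B: 8>4.
Left vs Right: T: 9>4, M: 9>7, B: 8>0.
Left is at least as good as every other strategy against every opponent action, so it is weakly dominant.

Left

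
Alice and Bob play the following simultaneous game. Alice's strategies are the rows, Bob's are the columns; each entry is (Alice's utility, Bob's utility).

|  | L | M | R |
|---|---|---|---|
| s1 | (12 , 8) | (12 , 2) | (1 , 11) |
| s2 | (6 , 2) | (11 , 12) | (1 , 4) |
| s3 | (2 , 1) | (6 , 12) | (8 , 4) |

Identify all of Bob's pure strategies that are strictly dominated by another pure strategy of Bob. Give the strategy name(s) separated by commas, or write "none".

R strictly dominates L — s1: 11>8, s2: 4>2, s3: 4>1.
M: no other strategy beats it everywhere (L at s2 (12>2); R at s2 (12>4)).
R: no other strategy beats it everywhere (L at s1 (11>8); M at s1 (11>2)).

L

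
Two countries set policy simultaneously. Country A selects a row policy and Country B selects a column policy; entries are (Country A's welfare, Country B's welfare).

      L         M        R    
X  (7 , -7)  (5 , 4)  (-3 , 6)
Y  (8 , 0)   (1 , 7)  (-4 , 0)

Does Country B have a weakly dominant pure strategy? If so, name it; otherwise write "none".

none

L fails to dominate M at X (-7<4).
M fails to dominate R at X (4<6).
R fails to dominate M at Y (0<7).
No single strategy dominates all the others.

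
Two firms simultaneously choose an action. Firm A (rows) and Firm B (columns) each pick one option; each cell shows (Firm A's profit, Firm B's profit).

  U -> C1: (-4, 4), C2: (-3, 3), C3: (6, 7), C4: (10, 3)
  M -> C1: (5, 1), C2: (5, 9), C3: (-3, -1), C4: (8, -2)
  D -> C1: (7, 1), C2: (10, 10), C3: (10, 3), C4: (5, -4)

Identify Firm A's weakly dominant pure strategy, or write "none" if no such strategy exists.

none

U fails to dominate M at C1 (-4<5).
M fails to dominate U at C3 (-3<6).
D fails to dominate U at C4 (5<10).
No single strategy dominates all the others.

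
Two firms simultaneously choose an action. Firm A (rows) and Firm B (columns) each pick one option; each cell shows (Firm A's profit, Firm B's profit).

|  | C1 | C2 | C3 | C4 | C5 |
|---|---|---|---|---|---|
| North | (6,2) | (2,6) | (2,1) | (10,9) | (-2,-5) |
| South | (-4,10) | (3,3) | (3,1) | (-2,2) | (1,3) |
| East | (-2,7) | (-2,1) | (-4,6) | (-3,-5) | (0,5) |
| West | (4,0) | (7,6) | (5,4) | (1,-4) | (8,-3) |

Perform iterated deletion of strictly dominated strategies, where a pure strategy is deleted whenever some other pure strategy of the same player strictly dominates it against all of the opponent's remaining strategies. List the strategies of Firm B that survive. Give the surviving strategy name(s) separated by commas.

Row South is eliminated: West beats it against every remaining column (C1: 4>-4, C2: 7>3, C3: 5>3, C4: 1>-2, C5: 8>1).
Row East is eliminated: West beats it against every remaining column (C1: 4>-2, C2: 7>-2, C3: 5>-4, C4: 1>-3, C5: 8>0).
Column C1 is eliminated: C2 beats it against every remaining row (North: 6>2, West: 6>0).
Firm B's strategy C3 is strictly dominated by C2 (North: 6>1, West: 6>4) and is removed.
Firm B's strategy C5 is strictly dominated by C2 (North: 6>-5, West: 6>-3) and is removed.
Among the remaining strategies, none is strictly dominated by another pure strategy of the same player, so the elimination stops.
Surviving strategies — Firm A: {North, West}; Firm B: {C2, C4}.

C2, C4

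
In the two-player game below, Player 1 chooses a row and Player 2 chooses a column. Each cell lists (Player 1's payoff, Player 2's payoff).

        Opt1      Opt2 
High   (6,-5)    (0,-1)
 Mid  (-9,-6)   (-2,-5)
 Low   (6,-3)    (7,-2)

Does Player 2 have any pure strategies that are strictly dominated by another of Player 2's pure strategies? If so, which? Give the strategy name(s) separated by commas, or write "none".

Opt1

Opt1: dominated, since Opt2 does at least as well everywhere (High: -1>-5, Mid: -5>-6, Low: -2>-3).
Opt2 is not dominated — it holds its own against Opt1 at High (-1>-5).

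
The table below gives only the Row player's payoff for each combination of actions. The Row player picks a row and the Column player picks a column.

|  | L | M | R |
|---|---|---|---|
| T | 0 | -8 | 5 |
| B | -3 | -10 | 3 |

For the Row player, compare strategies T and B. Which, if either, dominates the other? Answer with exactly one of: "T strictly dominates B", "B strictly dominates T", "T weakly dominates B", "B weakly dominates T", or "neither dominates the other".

T strictly dominates B

T's payoffs vs B's, by the Column player's action — L: 0>-3, M: -8>-10, R: 5>3.
T gives a strictly higher payoff against each choice by the Column player, so T strictly dominates B.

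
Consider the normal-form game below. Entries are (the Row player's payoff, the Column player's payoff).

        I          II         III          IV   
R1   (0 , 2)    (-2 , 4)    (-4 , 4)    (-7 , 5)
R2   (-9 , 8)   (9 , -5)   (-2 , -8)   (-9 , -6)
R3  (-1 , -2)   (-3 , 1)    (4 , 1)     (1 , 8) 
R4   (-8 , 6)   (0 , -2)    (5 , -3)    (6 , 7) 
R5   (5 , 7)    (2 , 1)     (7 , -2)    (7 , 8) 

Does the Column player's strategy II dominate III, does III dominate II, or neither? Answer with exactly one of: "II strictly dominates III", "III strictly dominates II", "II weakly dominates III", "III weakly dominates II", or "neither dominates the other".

II's payoffs vs III's, by the Row player's action — R1: 4=4, R2: -5>-8, R3: 1=1, R4: -2>-3, R5: 1>-2.
II is at least as good everywhere and strictly better somewhere (tied only at R1, R3), so II weakly but not strictly dominates III.

II weakly dominates III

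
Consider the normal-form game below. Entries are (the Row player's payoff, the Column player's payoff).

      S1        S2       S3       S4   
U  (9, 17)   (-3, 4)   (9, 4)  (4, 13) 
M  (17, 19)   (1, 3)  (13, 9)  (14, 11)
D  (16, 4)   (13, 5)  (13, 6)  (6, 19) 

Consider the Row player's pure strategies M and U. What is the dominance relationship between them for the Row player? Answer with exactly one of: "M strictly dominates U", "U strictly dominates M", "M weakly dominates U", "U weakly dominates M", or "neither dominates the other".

Compare M to U across each choice by the Column player: S1: 17>9, S2: 1>-3, S3: 13>9, S4: 14>4.
M gives a strictly higher payoff against each choice by the Column player, so M strictly dominates U.

M strictly dominates U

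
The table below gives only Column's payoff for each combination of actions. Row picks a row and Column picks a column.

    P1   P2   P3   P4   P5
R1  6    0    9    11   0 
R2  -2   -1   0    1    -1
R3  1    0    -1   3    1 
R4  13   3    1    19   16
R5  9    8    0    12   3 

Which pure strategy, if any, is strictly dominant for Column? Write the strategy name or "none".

P4 vs P1: R1: 11>6, R2: 1>-2, R3: 3>1, R4: 19>13, R5: 12>9.
P4 vs P2: R1: 11>0, R2: 1>-1, R3: 3>0, R4: 19>3, R5: 12>8.
P4 vs P3: R1: 11>9, R2: 1>0, R3: 3>-1, R4: 19>1, R5: 12>0.
P4 vs P5: R1: 11>0, R2: 1>-1, R3: 3>1, R4: 19>16, R5: 12>3.
P4 strictly beats every other strategy against every opponent action, so it is strictly dominant.

P4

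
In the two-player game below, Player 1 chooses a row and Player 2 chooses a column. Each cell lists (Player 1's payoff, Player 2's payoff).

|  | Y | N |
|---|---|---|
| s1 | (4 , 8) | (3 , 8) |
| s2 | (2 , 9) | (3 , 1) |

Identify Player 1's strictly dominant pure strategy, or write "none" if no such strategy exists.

none

s1 fails to dominate s2 at N (3=3).
s2 fails to dominate s1 at Y (2<4).
No single strategy dominates all the others.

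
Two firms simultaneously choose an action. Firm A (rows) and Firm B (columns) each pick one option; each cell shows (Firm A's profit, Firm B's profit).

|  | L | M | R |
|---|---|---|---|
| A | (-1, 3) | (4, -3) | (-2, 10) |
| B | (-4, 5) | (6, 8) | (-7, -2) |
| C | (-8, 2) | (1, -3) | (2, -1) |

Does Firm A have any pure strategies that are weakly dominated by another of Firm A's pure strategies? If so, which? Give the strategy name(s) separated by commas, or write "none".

Nothing dominates A: B at L (-1>-4); C at L (-1>-8).
B is not dominated — it holds its own against A at M (6>4); C at L (-4>-8).
Nothing dominates C: A at R (2>-2); B at R (2>-7).

none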